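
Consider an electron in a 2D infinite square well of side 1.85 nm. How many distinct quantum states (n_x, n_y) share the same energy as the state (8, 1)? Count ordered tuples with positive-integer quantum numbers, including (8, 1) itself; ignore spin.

degeneracy = 4

The level has n_x² + n_y² = 65. The ordered positive-integer solutions are (1, 8), (4, 7), (7, 4), (8, 1).
That gives 4 states.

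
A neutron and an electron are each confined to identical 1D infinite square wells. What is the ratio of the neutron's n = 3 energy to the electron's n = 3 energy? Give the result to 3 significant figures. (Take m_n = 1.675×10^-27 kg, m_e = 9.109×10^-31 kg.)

5.44×10^-4

E_n ∝ 1/m at fixed n and L, so the ratio is m_e/m_n = 9.109×10^-31/1.675×10^-27 = 5.44×10^-4.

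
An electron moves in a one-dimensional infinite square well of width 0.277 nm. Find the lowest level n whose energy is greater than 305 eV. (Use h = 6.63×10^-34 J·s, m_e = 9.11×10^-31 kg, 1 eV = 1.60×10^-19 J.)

E_1 = h²/(8m_eL²) = 7.861×10^-19 J = 4.913 eV.
Need n² > 305/4.913 = 62.08, i.e. n > 7.879.
The smallest integer satisfying this is n = 8.

n = 8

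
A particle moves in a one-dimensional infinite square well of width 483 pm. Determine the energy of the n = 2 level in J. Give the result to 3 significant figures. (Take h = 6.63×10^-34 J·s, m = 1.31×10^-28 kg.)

For an infinite well E_n = n²h²/(8mL²), so E_1 = h²/(8mL²) = (6.63×10^-34)²/(8·1.31×10^-28·(4.83×10^-10 m)²) = 1.798×10^-21 J.
Then E_2 = 2²·E_1 = 4·1.798×10^-21 J = 7.19×10^-21 J.

E_2 = 7.19×10^-21 J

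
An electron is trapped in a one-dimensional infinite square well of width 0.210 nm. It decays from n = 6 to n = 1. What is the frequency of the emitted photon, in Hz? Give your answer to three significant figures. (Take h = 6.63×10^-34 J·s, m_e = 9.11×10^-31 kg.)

f = 7.22×10^16 Hz

E_1 = h²/(8m_eL²) = 1.368×10^-18 J and ΔE = (6² − 1²)E_1 = 4.788×10^-17 J.
f = ΔE/h = 4.788×10^-17/6.63×10^-34 = 7.22×10^16 Hz.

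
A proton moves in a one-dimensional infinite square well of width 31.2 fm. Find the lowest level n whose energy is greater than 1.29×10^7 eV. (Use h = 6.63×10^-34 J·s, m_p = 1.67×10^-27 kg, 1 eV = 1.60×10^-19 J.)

E_1 = h²/(8m_pL²) = 3.380×10^-14 J = 2.112×10^5 eV.
Need n² > 1.29×10^7/2.112×10^5 = 61.08, i.e. n > 7.815.
The smallest integer satisfying this is n = 8.

n = 8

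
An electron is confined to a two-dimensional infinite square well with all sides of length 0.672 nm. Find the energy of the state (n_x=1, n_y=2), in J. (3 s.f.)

For a 2D rectangular well E = (h²/8m_e)·Σ n_i²/L_i² = (6.626×10^-34)²/(8·9.109×10^-31) · [1²/(0.672 nm)² + 2²/(0.672 nm)²].
Evaluating gives E = 6.67×10^-19 J.

E = 6.67×10^-19 J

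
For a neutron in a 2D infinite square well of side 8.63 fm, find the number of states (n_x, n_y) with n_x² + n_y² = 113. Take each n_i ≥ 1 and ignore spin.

The level has n_x² + n_y² = 113. The ordered positive-integer solutions are (7, 8), (8, 7).
That gives 2 states.

degeneracy = 2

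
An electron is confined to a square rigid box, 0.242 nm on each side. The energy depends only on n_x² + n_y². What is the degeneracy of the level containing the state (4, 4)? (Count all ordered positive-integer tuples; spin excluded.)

The level has n_x² + n_y² = 32. The ordered positive-integer solutions are (4, 4).
That gives 1 state.

degeneracy = 1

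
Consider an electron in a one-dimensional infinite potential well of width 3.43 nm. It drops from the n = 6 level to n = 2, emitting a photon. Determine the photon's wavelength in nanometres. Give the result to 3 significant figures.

E_1 = h²/(8m_eL²) = 5.121×10^-21 J, so ΔE = (6² − 2²)E_1 = 1.639×10^-19 J.
λ = hc/ΔE = (6.626×10^-34·2.998×10^8)/1.639×10^-19 = 1.21×10^-6 m = 1.21×10^3 nm.

λ = 1.21×10^3 nm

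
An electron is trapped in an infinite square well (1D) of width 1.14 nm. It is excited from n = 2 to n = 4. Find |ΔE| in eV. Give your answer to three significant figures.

E_1 = h²/(8m_eL²) = 4.636×10^-20 J.
|ΔE| = |2² − 4²|·E_1 = 12·4.636×10^-20 J = 5.563×10^-19 J = 3.47 eV.

|ΔE| = 3.47 eV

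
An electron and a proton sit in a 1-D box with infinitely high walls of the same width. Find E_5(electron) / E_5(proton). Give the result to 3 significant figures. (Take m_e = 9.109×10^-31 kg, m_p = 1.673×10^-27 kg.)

1.84×10^3

E_n ∝ 1/m at fixed n and L, so the ratio is m_p/m_e = 1.673×10^-27/9.109×10^-31 = 1.84×10^3.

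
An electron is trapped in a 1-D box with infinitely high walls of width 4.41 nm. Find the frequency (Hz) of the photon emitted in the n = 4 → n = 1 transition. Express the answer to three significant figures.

E_1 = h²/(8m_eL²) = 3.098×10^-21 J and ΔE = (4² − 1²)E_1 = 4.647×10^-20 J.
f = ΔE/h = 4.647×10^-20/6.626×10^-34 = 7.01×10^13 Hz.

f = 7.01×10^13 Hz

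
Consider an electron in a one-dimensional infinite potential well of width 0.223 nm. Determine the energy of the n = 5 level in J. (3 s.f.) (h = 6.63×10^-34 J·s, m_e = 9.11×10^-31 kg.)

For an infinite well E_n = n²h²/(8m_eL²), so E_1 = h²/(8m_eL²) = (6.63×10^-34)²/(8·9.11×10^-31·(2.23×10^-10 m)²) = 1.213×10^-18 J.
Then E_5 = 5²·E_1 = 25·1.213×10^-18 J = 3.03×10^-17 J.

E_5 = 3.03×10^-17 J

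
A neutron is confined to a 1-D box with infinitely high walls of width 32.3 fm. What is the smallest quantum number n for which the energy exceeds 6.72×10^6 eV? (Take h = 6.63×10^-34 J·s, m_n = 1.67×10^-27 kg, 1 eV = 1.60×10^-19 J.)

n = 6

E_1 = h²/(8m_nL²) = 3.154×10^-14 J = 1.971×10^5 eV.
Need n² > 6.72×10^6/1.971×10^5 = 34.09, i.e. n > 5.839.
The smallest integer satisfying this is n = 6.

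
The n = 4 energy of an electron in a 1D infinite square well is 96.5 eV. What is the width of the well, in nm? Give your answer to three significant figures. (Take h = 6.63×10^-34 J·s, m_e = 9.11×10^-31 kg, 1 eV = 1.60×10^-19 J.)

From E_n = n²h²/(8m_eL²), L = n·h/√(8m_eE_n).
E_4 = 96.5 eV = 1.544×10^-17 J, so L = 4·6.63×10^-34/√(8·9.11×10^-31·1.544×10^-17) = 2.50×10^-10 m = 0.250 nm.

L = 0.250 nm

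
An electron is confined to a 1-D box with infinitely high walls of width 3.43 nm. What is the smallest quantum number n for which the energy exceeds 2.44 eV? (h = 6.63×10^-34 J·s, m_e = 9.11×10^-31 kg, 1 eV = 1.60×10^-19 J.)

E_1 = h²/(8m_eL²) = 5.127×10^-21 J = 0.03204 eV.
Need n² > 2.44/0.03204 = 76.15, i.e. n > 8.726.
The smallest integer satisfying this is n = 9.

n = 9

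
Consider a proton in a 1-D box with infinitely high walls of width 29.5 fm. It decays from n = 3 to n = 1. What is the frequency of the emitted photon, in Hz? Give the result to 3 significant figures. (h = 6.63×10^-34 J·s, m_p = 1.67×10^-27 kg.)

E_1 = h²/(8m_pL²) = 3.781×10^-14 J and ΔE = (3² − 1²)E_1 = 3.025×10^-13 J.
f = ΔE/h = 3.025×10^-13/6.63×10^-34 = 4.56×10^20 Hz.

f = 4.56×10^20 Hz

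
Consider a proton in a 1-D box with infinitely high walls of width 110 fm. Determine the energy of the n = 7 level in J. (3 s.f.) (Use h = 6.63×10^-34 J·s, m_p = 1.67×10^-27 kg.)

E_7 = 1.33×10^-13 J

For an infinite well E_n = n²h²/(8m_pL²), so E_1 = h²/(8m_pL²) = (6.63×10^-34)²/(8·1.67×10^-27·(1.10×10^-13 m)²) = 2.719×10^-15 J.
Then E_7 = 7²·E_1 = 49·2.719×10^-15 J = 1.33×10^-13 J.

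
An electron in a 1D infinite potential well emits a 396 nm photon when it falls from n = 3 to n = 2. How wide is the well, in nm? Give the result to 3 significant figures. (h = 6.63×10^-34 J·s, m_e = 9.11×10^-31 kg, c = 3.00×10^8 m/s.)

L = 0.775 nm

The photon carries ΔE = hc/λ = 6.63×10^-34·3.00×10^8/3.96×10^-7 m = 5.023×10^-19 J.
Since ΔE = (3² − 2²)E_1, E_1 = 1.005×10^-19 J, and L = h/√(8m_eE_1) = 7.75×10^-10 m = 0.775 nm.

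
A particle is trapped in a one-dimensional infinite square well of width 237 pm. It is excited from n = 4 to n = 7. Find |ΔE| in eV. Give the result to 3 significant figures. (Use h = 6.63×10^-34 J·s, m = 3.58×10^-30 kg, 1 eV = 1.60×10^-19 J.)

E_1 = h²/(8mL²) = 2.732×10^-19 J.
|ΔE| = |4² − 7²|·E_1 = 33·2.732×10^-19 J = 9.016×10^-18 J = 56.4 eV.

|ΔE| = 56.4 eV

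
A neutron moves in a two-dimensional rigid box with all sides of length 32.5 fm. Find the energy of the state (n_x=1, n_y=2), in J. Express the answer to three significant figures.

E = 1.55×10^-13 J

For a 2D rectangular well E = (h²/8m_n)·Σ n_i²/L_i² = (6.626×10^-34)²/(8·1.675×10^-27) · [1²/(32.5 fm)² + 2²/(32.5 fm)²].
Evaluating gives E = 1.55×10^-13 J.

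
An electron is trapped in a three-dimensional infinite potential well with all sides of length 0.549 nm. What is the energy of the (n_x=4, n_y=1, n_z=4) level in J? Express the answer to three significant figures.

E = 6.60×10^-18 J

For a 3D rectangular well E = (h²/8m_e)·Σ n_i²/L_i² = (6.626×10^-34)²/(8·9.109×10^-31) · [4²/(0.549 nm)² + 1²/(0.549 nm)² + 4²/(0.549 nm)²].
Evaluating gives E = 6.60×10^-18 J.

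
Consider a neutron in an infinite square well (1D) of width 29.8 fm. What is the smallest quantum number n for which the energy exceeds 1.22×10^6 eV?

E_1 = h²/(8m_nL²) = 3.689×10^-14 J = 2.303×10^5 eV.
Need n² > 1.22×10^6/2.303×10^5 = 5.297, i.e. n > 2.302.
The smallest integer satisfying this is n = 3.

n = 3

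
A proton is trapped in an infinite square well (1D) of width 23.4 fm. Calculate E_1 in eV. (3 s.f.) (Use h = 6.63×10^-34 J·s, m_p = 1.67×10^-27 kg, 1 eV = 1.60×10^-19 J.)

For an infinite well E_n = n²h²/(8m_pL²), so E_1 = h²/(8m_pL²) = (6.63×10^-34)²/(8·1.67×10^-27·(2.34×10^-14 m)²) = 6.009×10^-14 J.
Converting, E_1 = 6.009×10^-14 J / (1.60×10^-19 J/eV) = 3.76×10^5 eV.

E_1 = 3.76×10^5 eV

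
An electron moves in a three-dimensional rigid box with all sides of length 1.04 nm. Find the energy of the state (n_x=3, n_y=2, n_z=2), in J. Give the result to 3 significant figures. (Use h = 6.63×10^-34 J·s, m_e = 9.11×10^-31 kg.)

E = 9.48×10^-19 J

For a 3D rectangular well E = (h²/8m_e)·Σ n_i²/L_i² = (6.63×10^-34)²/(8·9.11×10^-31) · [3²/(1.04 nm)² + 2²/(1.04 nm)² + 2²/(1.04 nm)²].
Evaluating gives E = 9.48×10^-19 J.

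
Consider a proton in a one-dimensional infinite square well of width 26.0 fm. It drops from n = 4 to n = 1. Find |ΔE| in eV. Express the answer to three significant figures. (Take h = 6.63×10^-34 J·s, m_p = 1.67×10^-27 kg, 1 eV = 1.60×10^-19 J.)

|ΔE| = 4.56×10^6 eV

E_1 = h²/(8m_pL²) = 4.867×10^-14 J.
|ΔE| = |4² − 1²|·E_1 = 15·4.867×10^-14 J = 7.301×10^-13 J = 4.56×10^6 eV.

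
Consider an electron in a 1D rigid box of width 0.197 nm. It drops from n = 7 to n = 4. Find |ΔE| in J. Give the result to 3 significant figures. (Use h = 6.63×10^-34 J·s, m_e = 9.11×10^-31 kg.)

|ΔE| = 5.13×10^-17 J

E_1 = h²/(8m_eL²) = 1.554×10^-18 J.
|ΔE| = |7² − 4²|·E_1 = 33·1.554×10^-18 J = 5.13×10^-17 J.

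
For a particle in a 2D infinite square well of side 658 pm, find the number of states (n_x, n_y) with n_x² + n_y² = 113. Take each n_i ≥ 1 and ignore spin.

The level has n_x² + n_y² = 113. The ordered positive-integer solutions are (7, 8), (8, 7).
That gives 2 states.

degeneracy = 2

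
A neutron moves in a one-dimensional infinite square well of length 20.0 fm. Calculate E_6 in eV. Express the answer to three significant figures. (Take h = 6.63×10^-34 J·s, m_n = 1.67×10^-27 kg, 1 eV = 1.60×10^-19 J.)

For an infinite well E_n = n²h²/(8m_nL²), so E_1 = h²/(8m_nL²) = (6.63×10^-34)²/(8·1.67×10^-27·(2.00×10^-14 m)²) = 8.225×10^-14 J.
Then E_6 = 6²·E_1 = 36·8.225×10^-14 J = 2.961×10^-12 J.
Converting, E_6 = 2.961×10^-12 J / (1.60×10^-19 J/eV) = 1.85×10^7 eV.

E_6 = 1.85×10^7 eV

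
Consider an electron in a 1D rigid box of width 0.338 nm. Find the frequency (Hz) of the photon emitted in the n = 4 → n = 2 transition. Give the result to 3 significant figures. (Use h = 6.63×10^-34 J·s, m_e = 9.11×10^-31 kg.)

f = 9.56×10^15 Hz

E_1 = h²/(8m_eL²) = 5.279×10^-19 J and ΔE = (4² − 2²)E_1 = 6.335×10^-18 J.
f = ΔE/h = 6.335×10^-18/6.63×10^-34 = 9.56×10^15 Hz.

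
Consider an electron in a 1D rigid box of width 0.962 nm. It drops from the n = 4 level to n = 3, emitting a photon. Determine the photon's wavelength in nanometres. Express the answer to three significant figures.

λ = 436 nm

E_1 = h²/(8m_eL²) = 6.510×10^-20 J, so ΔE = (4² − 3²)E_1 = 4.557×10^-19 J.
λ = hc/ΔE = (6.626×10^-34·2.998×10^8)/4.557×10^-19 = 4.36×10^-7 m = 436 nm.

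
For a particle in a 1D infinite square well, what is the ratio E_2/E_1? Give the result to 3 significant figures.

4.00

E_n ∝ n², so E_2/E_1 = 2²/1² = 4/1 = 4.00.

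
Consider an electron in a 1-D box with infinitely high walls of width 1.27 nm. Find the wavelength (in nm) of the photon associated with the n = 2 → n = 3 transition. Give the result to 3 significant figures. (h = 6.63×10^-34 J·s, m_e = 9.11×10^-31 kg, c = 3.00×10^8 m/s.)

E_1 = h²/(8m_eL²) = 3.739×10^-20 J, so ΔE = (3² − 2²)E_1 = 1.870×10^-19 J.
λ = hc/ΔE = (6.63×10^-34·3.00×10^8)/1.870×10^-19 = 1.06×10^-6 m = 1.06×10^3 nm.

λ = 1.06×10^3 nm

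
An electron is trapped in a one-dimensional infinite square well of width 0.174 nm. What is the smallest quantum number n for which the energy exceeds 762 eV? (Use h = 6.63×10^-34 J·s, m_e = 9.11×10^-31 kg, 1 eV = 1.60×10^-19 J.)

n = 8

E_1 = h²/(8m_eL²) = 1.992×10^-18 J = 12.45 eV.
Need n² > 762/12.45 = 61.20, i.e. n > 7.823.
The smallest integer satisfying this is n = 8.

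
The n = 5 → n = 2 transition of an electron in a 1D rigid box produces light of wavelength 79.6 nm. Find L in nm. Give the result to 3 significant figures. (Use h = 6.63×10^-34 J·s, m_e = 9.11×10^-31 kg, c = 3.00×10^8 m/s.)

The photon carries ΔE = hc/λ = 6.63×10^-34·3.00×10^8/7.96×10^-8 m = 2.499×10^-18 J.
Since ΔE = (5² − 2²)E_1, E_1 = 1.190×10^-19 J, and L = h/√(8m_eE_1) = 7.12×10^-10 m = 0.712 nm.

L = 0.712 nm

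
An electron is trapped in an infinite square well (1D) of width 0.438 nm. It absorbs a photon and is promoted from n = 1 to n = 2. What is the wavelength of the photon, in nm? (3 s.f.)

E_1 = h²/(8m_eL²) = 3.140×10^-19 J, so ΔE = (2² − 1²)E_1 = 9.420×10^-19 J.
λ = hc/ΔE = (6.626×10^-34·2.998×10^8)/9.420×10^-19 = 2.11×10^-7 m = 211 nm.

λ = 211 nm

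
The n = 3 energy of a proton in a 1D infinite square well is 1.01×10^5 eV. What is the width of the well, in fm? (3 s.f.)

L = 135 fm

From E_n = n²h²/(8m_pL²), L = n·h/√(8m_pE_n).
E_3 = 1.01×10^5 eV = 1.618×10^-14 J, so L = 3·6.626×10^-34/√(8·1.673×10^-27·1.618×10^-14) = 1.35×10^-13 m = 135 fm.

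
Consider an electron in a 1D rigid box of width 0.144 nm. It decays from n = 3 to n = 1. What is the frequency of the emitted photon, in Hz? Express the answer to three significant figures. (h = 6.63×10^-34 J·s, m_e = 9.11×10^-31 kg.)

f = 3.51×10^16 Hz

E_1 = h²/(8m_eL²) = 2.909×10^-18 J and ΔE = (3² − 1²)E_1 = 2.327×10^-17 J.
f = ΔE/h = 2.327×10^-17/6.63×10^-34 = 3.51×10^16 Hz.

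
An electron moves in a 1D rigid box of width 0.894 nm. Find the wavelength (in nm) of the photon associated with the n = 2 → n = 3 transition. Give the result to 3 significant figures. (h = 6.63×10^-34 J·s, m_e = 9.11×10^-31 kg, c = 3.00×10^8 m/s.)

λ = 527 nm

E_1 = h²/(8m_eL²) = 7.546×10^-20 J, so ΔE = (3² − 2²)E_1 = 3.773×10^-19 J.
λ = hc/ΔE = (6.63×10^-34·3.00×10^8)/3.773×10^-19 = 5.27×10^-7 m = 527 nm.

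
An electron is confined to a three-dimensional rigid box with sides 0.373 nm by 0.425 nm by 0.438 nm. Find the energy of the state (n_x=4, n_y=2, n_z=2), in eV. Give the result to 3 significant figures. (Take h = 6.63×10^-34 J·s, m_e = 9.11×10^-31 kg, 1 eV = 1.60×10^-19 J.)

For a 3D rectangular well E = (h²/8m_e)·Σ n_i²/L_i² = (6.63×10^-34)²/(8·9.11×10^-31) · [4²/(0.373 nm)² + 2²/(0.425 nm)² + 2²/(0.438 nm)²].
Evaluating gives E = 9.529×10^-18 J = 59.6 eV.

E = 59.6 eV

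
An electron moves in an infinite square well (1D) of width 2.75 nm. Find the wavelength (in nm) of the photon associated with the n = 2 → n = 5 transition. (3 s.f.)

λ = 1.19×10^3 nm

E_1 = h²/(8m_eL²) = 7.967×10^-21 J, so ΔE = (5² − 2²)E_1 = 1.673×10^-19 J.
λ = hc/ΔE = (6.626×10^-34·2.998×10^8)/1.673×10^-19 = 1.19×10^-6 m = 1.19×10^3 nm.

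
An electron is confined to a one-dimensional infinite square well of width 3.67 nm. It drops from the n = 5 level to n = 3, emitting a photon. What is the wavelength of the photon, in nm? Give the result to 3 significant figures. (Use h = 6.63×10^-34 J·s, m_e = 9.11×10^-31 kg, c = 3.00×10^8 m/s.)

λ = 2.78×10^3 nm

E_1 = h²/(8m_eL²) = 4.478×10^-21 J, so ΔE = (5² − 3²)E_1 = 7.165×10^-20 J.
λ = hc/ΔE = (6.63×10^-34·3.00×10^8)/7.165×10^-20 = 2.78×10^-6 m = 2.78×10^3 nm.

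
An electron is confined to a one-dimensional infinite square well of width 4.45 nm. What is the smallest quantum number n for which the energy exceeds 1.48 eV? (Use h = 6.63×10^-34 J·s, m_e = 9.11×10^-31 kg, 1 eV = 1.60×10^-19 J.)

n = 9

E_1 = h²/(8m_eL²) = 3.046×10^-21 J = 0.01904 eV.
Need n² > 1.48/0.01904 = 77.73, i.e. n > 8.816.
The smallest integer satisfying this is n = 9.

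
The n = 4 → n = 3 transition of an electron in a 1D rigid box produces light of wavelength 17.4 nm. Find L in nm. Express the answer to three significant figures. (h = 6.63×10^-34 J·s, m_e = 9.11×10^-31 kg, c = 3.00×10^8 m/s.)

The photon carries ΔE = hc/λ = 6.63×10^-34·3.00×10^8/1.74×10^-8 m = 1.143×10^-17 J.
Since ΔE = (4² − 3²)E_1, E_1 = 1.633×10^-18 J, and L = h/√(8m_eE_1) = 1.92×10^-10 m = 0.192 nm.

L = 0.192 nm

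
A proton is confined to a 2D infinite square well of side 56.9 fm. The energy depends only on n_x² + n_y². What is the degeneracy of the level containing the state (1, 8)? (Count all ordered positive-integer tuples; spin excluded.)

The level has n_x² + n_y² = 65. The ordered positive-integer solutions are (1, 8), (4, 7), (7, 4), (8, 1).
That gives 4 states.

degeneracy = 4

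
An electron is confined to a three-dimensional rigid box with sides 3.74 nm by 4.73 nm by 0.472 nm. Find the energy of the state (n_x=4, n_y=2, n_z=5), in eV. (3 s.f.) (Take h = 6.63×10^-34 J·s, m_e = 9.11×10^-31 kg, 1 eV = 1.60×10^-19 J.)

E = 42.8 eV

For a 3D rectangular well E = (h²/8m_e)·Σ n_i²/L_i² = (6.63×10^-34)²/(8·9.11×10^-31) · [4²/(3.74 nm)² + 2²/(4.73 nm)² + 5²/(0.472 nm)²].
Evaluating gives E = 6.848×10^-18 J = 42.8 eV.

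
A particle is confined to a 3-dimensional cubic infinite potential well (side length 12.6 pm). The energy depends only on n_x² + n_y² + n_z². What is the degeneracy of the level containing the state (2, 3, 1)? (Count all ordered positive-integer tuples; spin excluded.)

degeneracy = 6

The level has n_x² + n_y² + n_z² = 14. The ordered positive-integer solutions are (1, 2, 3), (1, 3, 2), (2, 1, 3), (2, 3, 1), (3, 1, 2), (3, 2, 1).
That gives 6 states.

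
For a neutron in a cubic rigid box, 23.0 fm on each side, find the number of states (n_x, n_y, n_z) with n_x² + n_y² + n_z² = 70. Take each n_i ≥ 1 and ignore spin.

The level has n_x² + n_y² + n_z² = 70. The ordered positive-integer solutions are (3, 5, 6), (3, 6, 5), (5, 3, 6), (5, 6, 3), (6, 3, 5), (6, 5, 3).
That gives 6 states.

degeneracy = 6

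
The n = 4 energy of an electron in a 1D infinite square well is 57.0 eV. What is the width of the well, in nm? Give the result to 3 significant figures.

L = 0.325 nm

From E_n = n²h²/(8m_eL²), L = n·h/√(8m_eE_n).
E_4 = 57.0 eV = 9.131×10^-18 J, so L = 4·6.626×10^-34/√(8·9.109×10^-31·9.131×10^-18) = 3.25×10^-10 m = 0.325 nm.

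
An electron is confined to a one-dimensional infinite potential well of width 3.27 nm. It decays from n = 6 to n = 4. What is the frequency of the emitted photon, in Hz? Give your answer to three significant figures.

E_1 = h²/(8m_eL²) = 5.634×10^-21 J and ΔE = (6² − 4²)E_1 = 1.127×10^-19 J.
f = ΔE/h = 1.127×10^-19/6.626×10^-34 = 1.70×10^14 Hz.

f = 1.70×10^14 Hz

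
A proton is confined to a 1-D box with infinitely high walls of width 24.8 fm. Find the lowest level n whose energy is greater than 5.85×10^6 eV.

E_1 = h²/(8m_pL²) = 5.334×10^-14 J = 3.330×10^5 eV.
Need n² > 5.85×10^6/3.330×10^5 = 17.57, i.e. n > 4.192.
The smallest integer satisfying this is n = 5.

n = 5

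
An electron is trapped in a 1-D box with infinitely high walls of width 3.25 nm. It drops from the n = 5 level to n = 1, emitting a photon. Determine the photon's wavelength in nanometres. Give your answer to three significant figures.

λ = 1.45×10^3 nm

E_1 = h²/(8m_eL²) = 5.704×10^-21 J, so ΔE = (5² − 1²)E_1 = 1.369×10^-19 J.
λ = hc/ΔE = (6.626×10^-34·2.998×10^8)/1.369×10^-19 = 1.45×10^-6 m = 1.45×10^3 nm.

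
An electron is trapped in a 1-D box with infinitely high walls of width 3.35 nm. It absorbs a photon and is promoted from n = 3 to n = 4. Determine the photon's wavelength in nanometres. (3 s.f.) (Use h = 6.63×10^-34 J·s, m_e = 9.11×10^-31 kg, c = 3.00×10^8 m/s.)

λ = 5.29×10^3 nm

E_1 = h²/(8m_eL²) = 5.374×10^-21 J, so ΔE = (4² − 3²)E_1 = 3.762×10^-20 J.
λ = hc/ΔE = (6.63×10^-34·3.00×10^8)/3.762×10^-20 = 5.29×10^-6 m = 5.29×10^3 nm.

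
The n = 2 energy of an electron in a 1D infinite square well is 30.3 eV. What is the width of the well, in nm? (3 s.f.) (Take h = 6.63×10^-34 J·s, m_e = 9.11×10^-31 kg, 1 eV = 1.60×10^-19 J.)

L = 0.223 nm

From E_n = n²h²/(8m_eL²), L = n·h/√(8m_eE_n).
E_2 = 30.3 eV = 4.848×10^-18 J, so L = 2·6.63×10^-34/√(8·9.11×10^-31·4.848×10^-18) = 2.23×10^-10 m = 0.223 nm.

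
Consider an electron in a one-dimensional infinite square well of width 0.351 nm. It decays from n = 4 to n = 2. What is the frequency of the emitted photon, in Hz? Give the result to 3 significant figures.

f = 8.86×10^15 Hz

E_1 = h²/(8m_eL²) = 4.890×10^-19 J and ΔE = (4² − 2²)E_1 = 5.868×10^-18 J.
f = ΔE/h = 5.868×10^-18/6.626×10^-34 = 8.86×10^15 Hz.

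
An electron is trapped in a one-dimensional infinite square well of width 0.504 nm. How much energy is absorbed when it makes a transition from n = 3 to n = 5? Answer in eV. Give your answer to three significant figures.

|ΔE| = 23.7 eV

E_1 = h²/(8m_eL²) = 2.372×10^-19 J.
|ΔE| = |3² − 5²|·E_1 = 16·2.372×10^-19 J = 3.795×10^-18 J = 23.7 eV.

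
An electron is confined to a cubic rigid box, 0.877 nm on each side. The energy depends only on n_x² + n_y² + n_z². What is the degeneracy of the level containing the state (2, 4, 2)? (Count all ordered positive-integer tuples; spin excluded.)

The level has n_x² + n_y² + n_z² = 24. The ordered positive-integer solutions are (2, 2, 4), (2, 4, 2), (4, 2, 2).
That gives 3 states.

degeneracy = 3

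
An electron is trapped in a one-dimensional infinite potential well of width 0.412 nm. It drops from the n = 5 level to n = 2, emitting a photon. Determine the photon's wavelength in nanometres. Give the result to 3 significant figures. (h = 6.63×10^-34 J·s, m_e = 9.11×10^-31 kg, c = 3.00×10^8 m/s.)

E_1 = h²/(8m_eL²) = 3.553×10^-19 J, so ΔE = (5² − 2²)E_1 = 7.461×10^-18 J.
λ = hc/ΔE = (6.63×10^-34·3.00×10^8)/7.461×10^-18 = 2.67×10^-8 m = 26.7 nm.

λ = 26.7 nm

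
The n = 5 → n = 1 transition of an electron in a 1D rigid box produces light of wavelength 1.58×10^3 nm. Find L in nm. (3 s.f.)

The photon carries ΔE = hc/λ = 6.626×10^-34·2.998×10^8/1.58×10^-6 m = 1.257×10^-19 J.
Since ΔE = (5² − 1²)E_1, E_1 = 5.238×10^-21 J, and L = h/√(8m_eE_1) = 3.39×10^-9 m = 3.39 nm.

L = 3.39 nm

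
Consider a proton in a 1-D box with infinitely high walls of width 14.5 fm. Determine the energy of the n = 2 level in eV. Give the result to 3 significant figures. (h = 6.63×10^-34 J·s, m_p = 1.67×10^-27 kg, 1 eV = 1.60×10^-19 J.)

E_2 = 3.91×10^6 eV

For an infinite well E_n = n²h²/(8m_pL²), so E_1 = h²/(8m_pL²) = (6.63×10^-34)²/(8·1.67×10^-27·(1.45×10^-14 m)²) = 1.565×10^-13 J.
Then E_2 = 2²·E_1 = 4·1.565×10^-13 J = 6.260×10^-13 J.
Converting, E_2 = 6.260×10^-13 J / (1.60×10^-19 J/eV) = 3.91×10^6 eV.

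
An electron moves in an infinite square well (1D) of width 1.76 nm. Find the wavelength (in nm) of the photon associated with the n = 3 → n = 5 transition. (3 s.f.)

λ = 638 nm

E_1 = h²/(8m_eL²) = 1.945×10^-20 J, so ΔE = (5² − 3²)E_1 = 3.112×10^-19 J.
λ = hc/ΔE = (6.626×10^-34·2.998×10^8)/3.112×10^-19 = 6.38×10^-7 m = 638 nm.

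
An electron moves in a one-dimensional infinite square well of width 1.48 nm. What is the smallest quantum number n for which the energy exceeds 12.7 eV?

n = 9

E_1 = h²/(8m_eL²) = 2.751×10^-20 J = 0.1717 eV.
Need n² > 12.7/0.1717 = 73.97, i.e. n > 8.601.
The smallest integer satisfying this is n = 9.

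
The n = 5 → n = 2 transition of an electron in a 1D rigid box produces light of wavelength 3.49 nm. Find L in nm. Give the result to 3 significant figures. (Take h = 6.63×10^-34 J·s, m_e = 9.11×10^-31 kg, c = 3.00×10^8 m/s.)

L = 0.149 nm

The photon carries ΔE = hc/λ = 6.63×10^-34·3.00×10^8/3.49×10^-9 m = 5.699×10^-17 J.
Since ΔE = (5² − 2²)E_1, E_1 = 2.714×10^-18 J, and L = h/√(8m_eE_1) = 1.49×10^-10 m = 0.149 nm.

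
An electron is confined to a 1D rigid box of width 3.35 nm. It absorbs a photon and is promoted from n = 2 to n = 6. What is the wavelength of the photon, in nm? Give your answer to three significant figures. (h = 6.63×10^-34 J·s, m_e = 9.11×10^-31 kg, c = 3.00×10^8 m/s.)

λ = 1.16×10^3 nm

E_1 = h²/(8m_eL²) = 5.374×10^-21 J, so ΔE = (6² − 2²)E_1 = 1.720×10^-19 J.
λ = hc/ΔE = (6.63×10^-34·3.00×10^8)/1.720×10^-19 = 1.16×10^-6 m = 1.16×10^3 nm.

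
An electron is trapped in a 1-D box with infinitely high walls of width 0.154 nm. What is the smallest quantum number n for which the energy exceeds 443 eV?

n = 6

E_1 = h²/(8m_eL²) = 2.540×10^-18 J = 15.86 eV.
Need n² > 443/15.86 = 27.93, i.e. n > 5.285.
The smallest integer satisfying this is n = 6.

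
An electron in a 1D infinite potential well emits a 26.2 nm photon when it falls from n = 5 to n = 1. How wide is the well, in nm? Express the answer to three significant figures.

L = 0.437 nm

The photon carries ΔE = hc/λ = 6.626×10^-34·2.998×10^8/2.62×10^-8 m = 7.582×10^-18 J.
Since ΔE = (5² − 1²)E_1, E_1 = 3.159×10^-19 J, and L = h/√(8m_eE_1) = 4.37×10^-10 m = 0.437 nm.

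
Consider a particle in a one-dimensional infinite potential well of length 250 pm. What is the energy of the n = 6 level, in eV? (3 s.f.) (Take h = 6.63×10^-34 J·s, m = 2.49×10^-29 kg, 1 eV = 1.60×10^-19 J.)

E_6 = 7.94 eV

For an infinite well E_n = n²h²/(8mL²), so E_1 = h²/(8mL²) = (6.63×10^-34)²/(8·2.49×10^-29·(2.50×10^-10 m)²) = 3.531×10^-20 J.
Then E_6 = 6²·E_1 = 36·3.531×10^-20 J = 1.271×10^-18 J.
Converting, E_6 = 1.271×10^-18 J / (1.60×10^-19 J/eV) = 7.94 eV.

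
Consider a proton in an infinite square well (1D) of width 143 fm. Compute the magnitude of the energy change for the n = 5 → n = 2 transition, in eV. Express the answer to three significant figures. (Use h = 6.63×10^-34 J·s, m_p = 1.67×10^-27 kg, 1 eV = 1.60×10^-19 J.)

|ΔE| = 2.11×10^5 eV

E_1 = h²/(8m_pL²) = 1.609×10^-15 J.
|ΔE| = |5² − 2²|·E_1 = 21·1.609×10^-15 J = 3.379×10^-14 J = 2.11×10^5 eV.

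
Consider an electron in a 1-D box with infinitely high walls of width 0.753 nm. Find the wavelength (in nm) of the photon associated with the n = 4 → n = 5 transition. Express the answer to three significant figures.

E_1 = h²/(8m_eL²) = 1.063×10^-19 J, so ΔE = (5² − 4²)E_1 = 9.567×10^-19 J.
λ = hc/ΔE = (6.626×10^-34·2.998×10^8)/9.567×10^-19 = 2.08×10^-7 m = 208 nm.

λ = 208 nm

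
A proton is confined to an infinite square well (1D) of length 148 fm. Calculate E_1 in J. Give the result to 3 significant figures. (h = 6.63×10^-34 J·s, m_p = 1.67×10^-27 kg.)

For an infinite well E_n = n²h²/(8m_pL²), so E_1 = h²/(8m_pL²) = (6.63×10^-34)²/(8·1.67×10^-27·(1.48×10^-13 m)²) = 1.502×10^-15 J.

E_1 = 1.50×10^-15 J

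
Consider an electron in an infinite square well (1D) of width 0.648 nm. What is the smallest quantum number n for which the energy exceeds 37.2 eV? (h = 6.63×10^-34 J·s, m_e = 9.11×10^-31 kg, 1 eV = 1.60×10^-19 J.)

E_1 = h²/(8m_eL²) = 1.436×10^-19 J = 0.8975 eV.
Need n² > 37.2/0.8975 = 41.45, i.e. n > 6.438.
The smallest integer satisfying this is n = 7.

n = 7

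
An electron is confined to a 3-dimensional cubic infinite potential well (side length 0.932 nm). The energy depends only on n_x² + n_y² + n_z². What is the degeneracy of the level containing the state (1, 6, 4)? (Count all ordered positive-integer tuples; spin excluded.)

The level has n_x² + n_y² + n_z² = 53. The ordered positive-integer solutions are (1, 4, 6), (1, 6, 4), (4, 1, 6), (4, 6, 1), (6, 1, 4), (6, 4, 1).
That gives 6 states.

degeneracy = 6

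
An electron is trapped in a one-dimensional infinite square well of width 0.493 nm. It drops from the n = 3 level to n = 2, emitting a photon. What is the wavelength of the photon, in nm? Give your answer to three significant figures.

λ = 160 nm

E_1 = h²/(8m_eL²) = 2.479×10^-19 J, so ΔE = (3² − 2²)E_1 = 1.240×10^-18 J.
λ = hc/ΔE = (6.626×10^-34·2.998×10^8)/1.240×10^-18 = 1.60×10^-7 m = 160 nm.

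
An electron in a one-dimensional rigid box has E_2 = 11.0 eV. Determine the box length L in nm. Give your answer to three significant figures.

From E_n = n²h²/(8m_eL²), L = n·h/√(8m_eE_n).
E_2 = 11.0 eV = 1.762×10^-18 J, so L = 2·6.626×10^-34/√(8·9.109×10^-31·1.762×10^-18) = 3.70×10^-10 m = 0.370 nm.

L = 0.370 nm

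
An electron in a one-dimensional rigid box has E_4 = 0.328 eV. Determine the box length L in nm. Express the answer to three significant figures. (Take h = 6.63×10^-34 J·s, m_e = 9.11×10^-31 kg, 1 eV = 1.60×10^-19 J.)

From E_n = n²h²/(8m_eL²), L = n·h/√(8m_eE_n).
E_4 = 0.328 eV = 5.248×10^-20 J, so L = 4·6.63×10^-34/√(8·9.11×10^-31·5.248×10^-20) = 4.29×10^-9 m = 4.29 nm.

L = 4.29 nm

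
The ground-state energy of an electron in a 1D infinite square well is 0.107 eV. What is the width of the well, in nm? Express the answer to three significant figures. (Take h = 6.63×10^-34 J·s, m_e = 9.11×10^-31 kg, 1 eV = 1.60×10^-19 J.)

L = 1.88 nm

From E_n = n²h²/(8m_eL²), L = n·h/√(8m_eE_n).
E_1 = 0.107 eV = 1.712×10^-20 J, so L = 1·6.63×10^-34/√(8·9.11×10^-31·1.712×10^-20) = 1.88×10^-9 m = 1.88 nm.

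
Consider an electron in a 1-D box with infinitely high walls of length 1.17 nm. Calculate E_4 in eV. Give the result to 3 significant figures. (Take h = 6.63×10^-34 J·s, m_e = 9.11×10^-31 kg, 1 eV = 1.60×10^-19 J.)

For an infinite well E_n = n²h²/(8m_eL²), so E_1 = h²/(8m_eL²) = (6.63×10^-34)²/(8·9.11×10^-31·(1.17×10^-9 m)²) = 4.406×10^-20 J.
Then E_4 = 4²·E_1 = 16·4.406×10^-20 J = 7.050×10^-19 J.
Converting, E_4 = 7.050×10^-19 J / (1.60×10^-19 J/eV) = 4.41 eV.

E_4 = 4.41 eV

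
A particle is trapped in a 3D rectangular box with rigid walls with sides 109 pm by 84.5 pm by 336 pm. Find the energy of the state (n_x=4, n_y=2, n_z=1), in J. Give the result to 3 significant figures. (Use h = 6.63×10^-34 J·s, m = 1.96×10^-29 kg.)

E = 5.37×10^-18 J

For a 3D rectangular well E = (h²/8m)·Σ n_i²/L_i² = (6.63×10^-34)²/(8·1.96×10^-29) · [4²/(109 pm)² + 2²/(84.5 pm)² + 1²/(336 pm)²].
Evaluating gives E = 5.37×10^-18 J.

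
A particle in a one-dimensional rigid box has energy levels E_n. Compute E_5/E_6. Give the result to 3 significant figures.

E_n ∝ n², so E_5/E_6 = 5²/6² = 25/36 = 0.694.

0.694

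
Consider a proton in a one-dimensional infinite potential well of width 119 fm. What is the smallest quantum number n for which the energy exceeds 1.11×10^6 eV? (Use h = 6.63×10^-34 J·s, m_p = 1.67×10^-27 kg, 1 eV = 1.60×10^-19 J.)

n = 9

E_1 = h²/(8m_pL²) = 2.323×10^-15 J = 1.452×10^4 eV.
Need n² > 1.11×10^6/1.452×10^4 = 76.45, i.e. n > 8.744.
The smallest integer satisfying this is n = 9.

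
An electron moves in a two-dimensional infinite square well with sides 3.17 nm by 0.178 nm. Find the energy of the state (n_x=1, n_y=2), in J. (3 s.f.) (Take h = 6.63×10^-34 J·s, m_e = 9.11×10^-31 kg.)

E = 7.62×10^-18 J

For a 2D rectangular well E = (h²/8m_e)·Σ n_i²/L_i² = (6.63×10^-34)²/(8·9.11×10^-31) · [1²/(3.17 nm)² + 2²/(0.178 nm)²].
Evaluating gives E = 7.62×10^-18 J.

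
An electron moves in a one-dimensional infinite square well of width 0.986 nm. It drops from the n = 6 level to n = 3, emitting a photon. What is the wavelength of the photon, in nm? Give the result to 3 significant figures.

λ = 119 nm

E_1 = h²/(8m_eL²) = 6.197×10^-20 J, so ΔE = (6² − 3²)E_1 = 1.673×10^-18 J.
λ = hc/ΔE = (6.626×10^-34·2.998×10^8)/1.673×10^-18 = 1.19×10^-7 m = 119 nm.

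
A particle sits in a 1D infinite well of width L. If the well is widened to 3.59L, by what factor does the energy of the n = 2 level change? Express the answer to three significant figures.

E_n ∝ 1/L², so the energy scales by 1/3.59² = 0.0776.

0.0776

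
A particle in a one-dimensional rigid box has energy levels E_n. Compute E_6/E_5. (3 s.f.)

E_n ∝ n², so E_6/E_5 = 6²/5² = 36/25 = 1.44.

1.44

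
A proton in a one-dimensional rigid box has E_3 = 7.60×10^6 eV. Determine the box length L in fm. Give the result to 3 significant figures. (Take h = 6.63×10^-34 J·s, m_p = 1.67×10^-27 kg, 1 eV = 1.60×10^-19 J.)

L = 15.6 fm

From E_n = n²h²/(8m_pL²), L = n·h/√(8m_pE_n).
E_3 = 7.60×10^6 eV = 1.216×10^-12 J, so L = 3·6.63×10^-34/√(8·1.67×10^-27·1.216×10^-12) = 1.56×10^-14 m = 15.6 fm.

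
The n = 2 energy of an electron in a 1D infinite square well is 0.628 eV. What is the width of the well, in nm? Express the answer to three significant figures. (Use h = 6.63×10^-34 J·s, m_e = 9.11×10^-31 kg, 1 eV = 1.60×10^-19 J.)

From E_n = n²h²/(8m_eL²), L = n·h/√(8m_eE_n).
E_2 = 0.628 eV = 1.005×10^-19 J, so L = 2·6.63×10^-34/√(8·9.11×10^-31·1.005×10^-19) = 1.55×10^-9 m = 1.55 nm.

L = 1.55 nm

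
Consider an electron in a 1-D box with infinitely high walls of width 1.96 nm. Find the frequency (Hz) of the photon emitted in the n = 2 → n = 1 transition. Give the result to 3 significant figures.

E_1 = h²/(8m_eL²) = 1.568×10^-20 J and ΔE = (2² − 1²)E_1 = 4.704×10^-20 J.
f = ΔE/h = 4.704×10^-20/6.626×10^-34 = 7.10×10^13 Hz.

f = 7.10×10^13 Hz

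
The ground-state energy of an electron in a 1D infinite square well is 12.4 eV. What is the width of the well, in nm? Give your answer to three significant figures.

From E_n = n²h²/(8m_eL²), L = n·h/√(8m_eE_n).
E_1 = 12.4 eV = 1.986×10^-18 J, so L = 1·6.626×10^-34/√(8·9.109×10^-31·1.986×10^-18) = 1.74×10^-10 m = 0.174 nm.

L = 0.174 nm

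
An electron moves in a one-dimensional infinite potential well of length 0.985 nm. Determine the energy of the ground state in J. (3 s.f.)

For an infinite well E_n = n²h²/(8m_eL²), so E_1 = h²/(8m_eL²) = (6.626×10^-34)²/(8·9.109×10^-31·(9.85×10^-10 m)²) = 6.210×10^-20 J.

E_1 = 6.21×10^-20 J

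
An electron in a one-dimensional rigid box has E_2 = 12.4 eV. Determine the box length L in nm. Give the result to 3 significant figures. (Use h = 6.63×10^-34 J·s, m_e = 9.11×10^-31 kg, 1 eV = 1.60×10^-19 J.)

L = 0.349 nm

From E_n = n²h²/(8m_eL²), L = n·h/√(8m_eE_n).
E_2 = 12.4 eV = 1.984×10^-18 J, so L = 2·6.63×10^-34/√(8·9.11×10^-31·1.984×10^-18) = 3.49×10^-10 m = 0.349 nm.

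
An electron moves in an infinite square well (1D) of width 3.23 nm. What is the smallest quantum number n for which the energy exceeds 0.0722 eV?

E_1 = h²/(8m_eL²) = 5.775×10^-21 J = 0.03605 eV.
Need n² > 0.0722/0.03605 = 2.003, i.e. n > 1.415.
The smallest integer satisfying this is n = 2.

n = 2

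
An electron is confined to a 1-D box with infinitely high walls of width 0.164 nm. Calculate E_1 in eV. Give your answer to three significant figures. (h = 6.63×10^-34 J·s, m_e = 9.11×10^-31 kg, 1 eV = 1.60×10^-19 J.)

For an infinite well E_n = n²h²/(8m_eL²), so E_1 = h²/(8m_eL²) = (6.63×10^-34)²/(8·9.11×10^-31·(1.64×10^-10 m)²) = 2.242×10^-18 J.
Converting, E_1 = 2.242×10^-18 J / (1.60×10^-19 J/eV) = 14.0 eV.

E_1 = 14.0 eV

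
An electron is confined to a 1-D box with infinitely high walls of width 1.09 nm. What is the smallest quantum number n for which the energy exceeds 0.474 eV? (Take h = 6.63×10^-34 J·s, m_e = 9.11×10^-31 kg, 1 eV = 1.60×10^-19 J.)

E_1 = h²/(8m_eL²) = 5.077×10^-20 J = 0.3173 eV.
Need n² > 0.474/0.3173 = 1.494, i.e. n > 1.222.
The smallest integer satisfying this is n = 2.

n = 2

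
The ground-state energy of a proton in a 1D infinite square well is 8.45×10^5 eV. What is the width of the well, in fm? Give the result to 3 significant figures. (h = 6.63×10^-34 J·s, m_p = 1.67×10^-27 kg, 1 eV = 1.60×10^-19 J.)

From E_n = n²h²/(8m_pL²), L = n·h/√(8m_pE_n).
E_1 = 8.45×10^5 eV = 1.352×10^-13 J, so L = 1·6.63×10^-34/√(8·1.67×10^-27·1.352×10^-13) = 1.56×10^-14 m = 15.6 fm.

L = 15.6 fm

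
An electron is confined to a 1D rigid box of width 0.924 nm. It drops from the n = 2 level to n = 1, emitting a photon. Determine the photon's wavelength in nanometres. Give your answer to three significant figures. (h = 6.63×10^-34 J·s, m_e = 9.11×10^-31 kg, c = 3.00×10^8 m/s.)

λ = 939 nm

E_1 = h²/(8m_eL²) = 7.064×10^-20 J, so ΔE = (2² − 1²)E_1 = 2.119×10^-19 J.
λ = hc/ΔE = (6.63×10^-34·3.00×10^8)/2.119×10^-19 = 9.39×10^-7 m = 939 nm.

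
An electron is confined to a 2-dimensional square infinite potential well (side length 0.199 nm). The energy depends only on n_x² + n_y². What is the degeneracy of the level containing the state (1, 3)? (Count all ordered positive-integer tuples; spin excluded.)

The level has n_x² + n_y² = 10. The ordered positive-integer solutions are (1, 3), (3, 1).
That gives 2 states.

degeneracy = 2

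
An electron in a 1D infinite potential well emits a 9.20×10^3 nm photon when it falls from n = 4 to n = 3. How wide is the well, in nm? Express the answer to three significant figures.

L = 4.42 nm

The photon carries ΔE = hc/λ = 6.626×10^-34·2.998×10^8/9.20×10^-6 m = 2.159×10^-20 J.
Since ΔE = (4² − 3²)E_1, E_1 = 3.084×10^-21 J, and L = h/√(8m_eE_1) = 4.42×10^-9 m = 4.42 nm.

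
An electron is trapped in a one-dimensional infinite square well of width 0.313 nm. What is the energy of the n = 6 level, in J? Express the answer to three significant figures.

For an infinite well E_n = n²h²/(8m_eL²), so E_1 = h²/(8m_eL²) = (6.626×10^-34)²/(8·9.109×10^-31·(3.13×10^-10 m)²) = 6.150×10^-19 J.
Then E_6 = 6²·E_1 = 36·6.150×10^-19 J = 2.21×10^-17 J.

E_6 = 2.21×10^-17 J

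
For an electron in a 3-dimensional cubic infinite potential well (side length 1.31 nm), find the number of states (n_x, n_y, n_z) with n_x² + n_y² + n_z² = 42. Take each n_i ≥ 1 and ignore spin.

degeneracy = 6

The level has n_x² + n_y² + n_z² = 42. The ordered positive-integer solutions are (1, 4, 5), (1, 5, 4), (4, 1, 5), (4, 5, 1), (5, 1, 4), (5, 4, 1).
That gives 6 states.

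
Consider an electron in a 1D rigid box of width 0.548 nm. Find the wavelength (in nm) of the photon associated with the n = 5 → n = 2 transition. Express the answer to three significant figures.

E_1 = h²/(8m_eL²) = 2.006×10^-19 J, so ΔE = (5² − 2²)E_1 = 4.213×10^-18 J.
λ = hc/ΔE = (6.626×10^-34·2.998×10^8)/4.213×10^-18 = 4.72×10^-8 m = 47.2 nm.

λ = 47.2 nm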